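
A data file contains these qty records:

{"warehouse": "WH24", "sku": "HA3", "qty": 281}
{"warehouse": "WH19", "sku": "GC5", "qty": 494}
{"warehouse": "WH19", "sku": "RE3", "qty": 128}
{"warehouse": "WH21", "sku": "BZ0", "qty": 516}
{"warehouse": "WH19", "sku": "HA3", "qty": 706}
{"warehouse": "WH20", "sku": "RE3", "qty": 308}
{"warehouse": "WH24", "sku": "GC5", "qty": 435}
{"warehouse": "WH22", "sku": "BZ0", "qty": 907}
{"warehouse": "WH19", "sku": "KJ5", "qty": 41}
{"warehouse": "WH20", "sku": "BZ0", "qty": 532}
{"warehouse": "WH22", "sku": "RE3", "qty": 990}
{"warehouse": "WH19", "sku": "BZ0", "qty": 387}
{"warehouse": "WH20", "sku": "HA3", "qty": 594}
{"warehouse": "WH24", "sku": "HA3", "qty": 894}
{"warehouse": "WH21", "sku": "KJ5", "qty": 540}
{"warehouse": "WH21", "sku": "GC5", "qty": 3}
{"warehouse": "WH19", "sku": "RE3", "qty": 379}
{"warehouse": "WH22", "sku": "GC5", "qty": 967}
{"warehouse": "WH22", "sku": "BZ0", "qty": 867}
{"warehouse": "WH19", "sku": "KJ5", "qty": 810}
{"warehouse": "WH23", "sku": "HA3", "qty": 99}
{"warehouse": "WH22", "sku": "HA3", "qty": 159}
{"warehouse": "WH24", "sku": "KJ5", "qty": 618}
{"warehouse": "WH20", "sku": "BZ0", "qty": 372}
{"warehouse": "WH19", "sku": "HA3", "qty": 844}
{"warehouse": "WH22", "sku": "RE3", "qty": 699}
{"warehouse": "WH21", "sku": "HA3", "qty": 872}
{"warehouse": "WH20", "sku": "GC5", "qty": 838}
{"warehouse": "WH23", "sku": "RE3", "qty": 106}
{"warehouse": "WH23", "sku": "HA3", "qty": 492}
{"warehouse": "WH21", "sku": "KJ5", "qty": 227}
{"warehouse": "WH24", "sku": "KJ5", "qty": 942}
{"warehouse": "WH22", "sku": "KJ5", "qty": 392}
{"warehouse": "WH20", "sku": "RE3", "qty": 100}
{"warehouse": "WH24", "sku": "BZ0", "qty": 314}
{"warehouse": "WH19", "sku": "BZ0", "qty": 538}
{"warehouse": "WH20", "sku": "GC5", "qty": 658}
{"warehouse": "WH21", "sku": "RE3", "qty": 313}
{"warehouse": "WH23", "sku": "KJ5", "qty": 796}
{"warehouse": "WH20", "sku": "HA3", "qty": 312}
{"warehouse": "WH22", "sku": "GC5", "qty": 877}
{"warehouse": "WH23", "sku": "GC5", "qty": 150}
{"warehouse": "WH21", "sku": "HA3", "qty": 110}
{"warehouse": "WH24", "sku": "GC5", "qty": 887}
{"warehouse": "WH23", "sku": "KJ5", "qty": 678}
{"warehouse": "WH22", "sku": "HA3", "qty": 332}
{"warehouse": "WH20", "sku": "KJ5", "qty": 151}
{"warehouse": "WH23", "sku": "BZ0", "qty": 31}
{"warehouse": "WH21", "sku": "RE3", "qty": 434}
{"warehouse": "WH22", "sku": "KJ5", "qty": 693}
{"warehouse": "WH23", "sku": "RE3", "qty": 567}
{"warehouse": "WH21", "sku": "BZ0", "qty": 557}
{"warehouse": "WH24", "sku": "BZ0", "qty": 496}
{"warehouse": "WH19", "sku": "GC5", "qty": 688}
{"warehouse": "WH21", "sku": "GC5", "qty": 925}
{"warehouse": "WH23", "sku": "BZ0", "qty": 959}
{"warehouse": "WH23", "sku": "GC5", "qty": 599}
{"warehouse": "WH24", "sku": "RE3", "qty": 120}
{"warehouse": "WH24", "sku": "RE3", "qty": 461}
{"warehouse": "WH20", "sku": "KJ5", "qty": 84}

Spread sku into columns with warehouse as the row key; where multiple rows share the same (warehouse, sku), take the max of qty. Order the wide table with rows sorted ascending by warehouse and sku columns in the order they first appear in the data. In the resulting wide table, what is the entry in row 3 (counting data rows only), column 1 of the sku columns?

872

With rows sorted ascending by warehouse, row 3 is warehouse=WH21. sku columns in first-appearance order: HA3, GC5, RE3, BZ0, KJ5; column 1 is HA3.
Long rows with warehouse=WH21, sku=HA3: max(872, 110) = 872.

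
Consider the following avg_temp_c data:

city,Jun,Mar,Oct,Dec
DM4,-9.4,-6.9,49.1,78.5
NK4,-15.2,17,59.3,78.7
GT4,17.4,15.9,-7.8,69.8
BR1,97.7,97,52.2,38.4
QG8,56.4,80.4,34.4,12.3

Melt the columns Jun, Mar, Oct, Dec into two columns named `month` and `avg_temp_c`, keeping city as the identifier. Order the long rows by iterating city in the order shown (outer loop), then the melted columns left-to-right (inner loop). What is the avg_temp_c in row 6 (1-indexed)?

17

20 rows total (5 × 4). Row 6: index ⌊(6-1)/4⌋ = 1 into city → NK4; (6-1) mod 4 = 1 into the melted columns → Mar.
So row 6 is (NK4, Mar, 17); avg_temp_c = 17.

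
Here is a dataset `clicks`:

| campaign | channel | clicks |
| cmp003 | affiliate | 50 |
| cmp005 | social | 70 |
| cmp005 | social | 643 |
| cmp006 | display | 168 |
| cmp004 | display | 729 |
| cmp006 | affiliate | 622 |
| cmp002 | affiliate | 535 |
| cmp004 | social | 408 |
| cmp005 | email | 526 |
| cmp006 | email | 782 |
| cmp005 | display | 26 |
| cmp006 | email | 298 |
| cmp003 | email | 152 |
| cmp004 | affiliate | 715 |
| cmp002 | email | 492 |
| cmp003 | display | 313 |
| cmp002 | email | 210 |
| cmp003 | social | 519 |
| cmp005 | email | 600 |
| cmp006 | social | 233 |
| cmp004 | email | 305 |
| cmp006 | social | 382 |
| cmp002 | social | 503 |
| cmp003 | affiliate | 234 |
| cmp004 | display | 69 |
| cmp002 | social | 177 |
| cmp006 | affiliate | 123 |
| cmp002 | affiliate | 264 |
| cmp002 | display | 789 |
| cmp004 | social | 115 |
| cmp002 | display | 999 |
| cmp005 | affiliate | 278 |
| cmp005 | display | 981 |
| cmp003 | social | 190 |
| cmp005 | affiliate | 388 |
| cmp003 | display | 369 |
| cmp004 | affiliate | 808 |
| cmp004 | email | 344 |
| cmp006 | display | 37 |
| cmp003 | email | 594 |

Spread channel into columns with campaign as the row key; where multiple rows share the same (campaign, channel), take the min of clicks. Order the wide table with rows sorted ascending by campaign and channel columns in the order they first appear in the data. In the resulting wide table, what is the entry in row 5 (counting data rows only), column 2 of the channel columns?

233

With rows sorted ascending by campaign, row 5 is campaign=cmp006. channel columns in first-appearance order: affiliate, social, display, email; column 2 is social.
Long rows with campaign=cmp006, channel=social: min(233, 382) = 233.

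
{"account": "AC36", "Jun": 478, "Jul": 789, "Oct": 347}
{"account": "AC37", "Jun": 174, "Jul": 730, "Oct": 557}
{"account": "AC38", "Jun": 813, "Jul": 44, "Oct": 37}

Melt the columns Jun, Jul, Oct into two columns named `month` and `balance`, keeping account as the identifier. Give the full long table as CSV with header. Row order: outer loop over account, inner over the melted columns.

account,month,balance
AC36,Jun,478
AC36,Jul,789
AC36,Oct,347
AC37,Jun,174
AC37,Jul,730
AC37,Oct,557
AC38,Jun,813
AC38,Jul,44
AC38,Oct,37

Each (account, column) pair becomes one row: 3 × 3 = 9 rows.
For example, (AC36, Jun) → balance=478.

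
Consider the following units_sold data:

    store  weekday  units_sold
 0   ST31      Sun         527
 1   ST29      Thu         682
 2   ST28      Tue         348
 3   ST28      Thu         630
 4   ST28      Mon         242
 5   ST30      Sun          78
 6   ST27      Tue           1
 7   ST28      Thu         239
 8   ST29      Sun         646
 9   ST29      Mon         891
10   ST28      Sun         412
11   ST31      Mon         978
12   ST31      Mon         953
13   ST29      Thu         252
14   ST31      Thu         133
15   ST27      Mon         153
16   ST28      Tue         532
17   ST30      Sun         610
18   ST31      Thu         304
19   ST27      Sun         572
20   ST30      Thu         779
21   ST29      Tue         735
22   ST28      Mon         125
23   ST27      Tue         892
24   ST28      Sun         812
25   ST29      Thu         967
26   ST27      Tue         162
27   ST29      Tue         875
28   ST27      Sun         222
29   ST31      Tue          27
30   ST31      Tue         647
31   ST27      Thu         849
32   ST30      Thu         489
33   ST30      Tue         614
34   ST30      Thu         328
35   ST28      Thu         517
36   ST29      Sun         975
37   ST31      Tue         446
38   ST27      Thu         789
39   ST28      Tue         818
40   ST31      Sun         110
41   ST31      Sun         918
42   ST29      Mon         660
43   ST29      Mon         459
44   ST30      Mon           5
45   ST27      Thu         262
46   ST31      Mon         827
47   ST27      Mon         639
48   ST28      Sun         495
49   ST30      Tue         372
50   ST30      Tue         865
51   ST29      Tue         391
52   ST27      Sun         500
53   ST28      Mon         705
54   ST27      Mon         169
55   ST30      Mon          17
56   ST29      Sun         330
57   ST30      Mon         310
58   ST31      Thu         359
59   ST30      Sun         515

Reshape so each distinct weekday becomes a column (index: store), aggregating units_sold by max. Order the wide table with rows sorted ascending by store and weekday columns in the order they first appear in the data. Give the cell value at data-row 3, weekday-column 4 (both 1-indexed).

With rows sorted ascending by store, row 3 is store=ST29. weekday columns in first-appearance order: Sun, Thu, Tue, Mon; column 4 is Mon.
Long rows with store=ST29, weekday=Mon: max(891, 660, 459) = 891.

891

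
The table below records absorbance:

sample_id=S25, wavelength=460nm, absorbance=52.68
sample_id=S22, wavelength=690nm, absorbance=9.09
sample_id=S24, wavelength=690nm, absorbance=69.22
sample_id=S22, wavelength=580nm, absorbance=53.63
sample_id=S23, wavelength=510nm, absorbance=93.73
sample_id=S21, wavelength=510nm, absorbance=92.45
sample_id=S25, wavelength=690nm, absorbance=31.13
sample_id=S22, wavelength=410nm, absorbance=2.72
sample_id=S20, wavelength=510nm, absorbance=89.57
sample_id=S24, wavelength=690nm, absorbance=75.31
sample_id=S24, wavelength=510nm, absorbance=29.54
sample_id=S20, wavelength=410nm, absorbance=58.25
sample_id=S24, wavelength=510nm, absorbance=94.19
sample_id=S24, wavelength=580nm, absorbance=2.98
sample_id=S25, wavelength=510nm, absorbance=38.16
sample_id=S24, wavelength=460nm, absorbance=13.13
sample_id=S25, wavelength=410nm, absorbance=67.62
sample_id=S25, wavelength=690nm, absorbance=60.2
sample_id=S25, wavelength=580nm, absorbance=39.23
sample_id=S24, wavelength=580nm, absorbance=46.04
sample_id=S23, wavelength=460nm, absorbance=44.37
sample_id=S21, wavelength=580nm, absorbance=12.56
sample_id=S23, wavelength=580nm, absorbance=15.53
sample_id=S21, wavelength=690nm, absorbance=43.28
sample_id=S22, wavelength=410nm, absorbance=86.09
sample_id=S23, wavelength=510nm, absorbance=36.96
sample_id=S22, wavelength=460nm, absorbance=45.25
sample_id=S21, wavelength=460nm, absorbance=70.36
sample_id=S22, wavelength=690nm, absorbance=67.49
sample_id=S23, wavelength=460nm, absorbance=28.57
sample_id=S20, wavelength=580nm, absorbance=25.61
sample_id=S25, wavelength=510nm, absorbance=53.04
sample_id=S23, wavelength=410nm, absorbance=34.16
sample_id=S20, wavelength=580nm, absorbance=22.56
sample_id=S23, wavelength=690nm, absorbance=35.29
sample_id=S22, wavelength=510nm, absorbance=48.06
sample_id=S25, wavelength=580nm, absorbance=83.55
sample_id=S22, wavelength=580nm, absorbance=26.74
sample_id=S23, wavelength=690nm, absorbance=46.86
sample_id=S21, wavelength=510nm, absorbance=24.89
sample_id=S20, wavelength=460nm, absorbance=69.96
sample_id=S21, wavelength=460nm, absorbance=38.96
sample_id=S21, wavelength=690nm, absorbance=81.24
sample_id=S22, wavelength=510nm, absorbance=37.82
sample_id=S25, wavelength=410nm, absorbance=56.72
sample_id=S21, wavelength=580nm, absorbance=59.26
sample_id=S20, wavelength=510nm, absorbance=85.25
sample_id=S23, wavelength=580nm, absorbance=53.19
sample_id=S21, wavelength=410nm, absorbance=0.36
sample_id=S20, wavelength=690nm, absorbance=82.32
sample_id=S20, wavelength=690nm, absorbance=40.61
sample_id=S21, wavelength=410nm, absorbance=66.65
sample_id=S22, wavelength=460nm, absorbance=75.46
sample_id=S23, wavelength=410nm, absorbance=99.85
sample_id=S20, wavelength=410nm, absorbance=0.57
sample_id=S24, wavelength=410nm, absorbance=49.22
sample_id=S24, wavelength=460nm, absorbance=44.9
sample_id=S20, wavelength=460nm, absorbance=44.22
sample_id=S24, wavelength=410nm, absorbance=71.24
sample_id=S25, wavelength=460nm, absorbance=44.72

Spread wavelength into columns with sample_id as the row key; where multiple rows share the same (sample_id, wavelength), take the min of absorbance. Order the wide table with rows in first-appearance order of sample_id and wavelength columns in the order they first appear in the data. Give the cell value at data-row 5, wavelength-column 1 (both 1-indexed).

38.96

With rows in first-appearance order of sample_id, row 5 is sample_id=S21. wavelength columns in first-appearance order: 460nm, 690nm, 580nm, 510nm, 410nm; column 1 is 460nm.
Long rows with sample_id=S21, wavelength=460nm: min(70.36, 38.96) = 38.96.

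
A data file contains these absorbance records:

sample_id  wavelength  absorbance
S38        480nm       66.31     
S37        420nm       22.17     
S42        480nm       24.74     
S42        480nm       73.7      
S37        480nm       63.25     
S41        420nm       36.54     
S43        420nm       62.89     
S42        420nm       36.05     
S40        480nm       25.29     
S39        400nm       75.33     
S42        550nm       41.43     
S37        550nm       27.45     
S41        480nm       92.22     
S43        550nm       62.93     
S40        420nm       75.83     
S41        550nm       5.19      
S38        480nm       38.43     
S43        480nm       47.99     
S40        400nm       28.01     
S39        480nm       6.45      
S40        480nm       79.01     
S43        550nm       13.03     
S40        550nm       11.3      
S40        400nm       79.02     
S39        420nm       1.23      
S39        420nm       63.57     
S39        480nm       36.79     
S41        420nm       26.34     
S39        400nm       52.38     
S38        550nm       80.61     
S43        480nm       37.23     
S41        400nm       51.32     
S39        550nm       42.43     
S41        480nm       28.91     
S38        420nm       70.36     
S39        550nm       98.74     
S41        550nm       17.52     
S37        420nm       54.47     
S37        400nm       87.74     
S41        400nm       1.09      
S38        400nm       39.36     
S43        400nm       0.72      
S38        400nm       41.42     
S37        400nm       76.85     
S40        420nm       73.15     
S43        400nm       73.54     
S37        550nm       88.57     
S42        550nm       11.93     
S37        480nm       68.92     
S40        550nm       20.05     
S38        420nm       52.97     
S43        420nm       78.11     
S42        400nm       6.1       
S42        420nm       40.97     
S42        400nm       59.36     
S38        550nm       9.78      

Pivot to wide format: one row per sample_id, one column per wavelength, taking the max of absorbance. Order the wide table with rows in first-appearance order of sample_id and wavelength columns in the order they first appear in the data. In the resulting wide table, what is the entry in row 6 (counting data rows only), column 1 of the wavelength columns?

79.01

With rows in first-appearance order of sample_id, row 6 is sample_id=S40. wavelength columns in first-appearance order: 480nm, 420nm, 400nm, 550nm; column 1 is 480nm.
Long rows with sample_id=S40, wavelength=480nm: max(25.29, 79.01) = 79.01.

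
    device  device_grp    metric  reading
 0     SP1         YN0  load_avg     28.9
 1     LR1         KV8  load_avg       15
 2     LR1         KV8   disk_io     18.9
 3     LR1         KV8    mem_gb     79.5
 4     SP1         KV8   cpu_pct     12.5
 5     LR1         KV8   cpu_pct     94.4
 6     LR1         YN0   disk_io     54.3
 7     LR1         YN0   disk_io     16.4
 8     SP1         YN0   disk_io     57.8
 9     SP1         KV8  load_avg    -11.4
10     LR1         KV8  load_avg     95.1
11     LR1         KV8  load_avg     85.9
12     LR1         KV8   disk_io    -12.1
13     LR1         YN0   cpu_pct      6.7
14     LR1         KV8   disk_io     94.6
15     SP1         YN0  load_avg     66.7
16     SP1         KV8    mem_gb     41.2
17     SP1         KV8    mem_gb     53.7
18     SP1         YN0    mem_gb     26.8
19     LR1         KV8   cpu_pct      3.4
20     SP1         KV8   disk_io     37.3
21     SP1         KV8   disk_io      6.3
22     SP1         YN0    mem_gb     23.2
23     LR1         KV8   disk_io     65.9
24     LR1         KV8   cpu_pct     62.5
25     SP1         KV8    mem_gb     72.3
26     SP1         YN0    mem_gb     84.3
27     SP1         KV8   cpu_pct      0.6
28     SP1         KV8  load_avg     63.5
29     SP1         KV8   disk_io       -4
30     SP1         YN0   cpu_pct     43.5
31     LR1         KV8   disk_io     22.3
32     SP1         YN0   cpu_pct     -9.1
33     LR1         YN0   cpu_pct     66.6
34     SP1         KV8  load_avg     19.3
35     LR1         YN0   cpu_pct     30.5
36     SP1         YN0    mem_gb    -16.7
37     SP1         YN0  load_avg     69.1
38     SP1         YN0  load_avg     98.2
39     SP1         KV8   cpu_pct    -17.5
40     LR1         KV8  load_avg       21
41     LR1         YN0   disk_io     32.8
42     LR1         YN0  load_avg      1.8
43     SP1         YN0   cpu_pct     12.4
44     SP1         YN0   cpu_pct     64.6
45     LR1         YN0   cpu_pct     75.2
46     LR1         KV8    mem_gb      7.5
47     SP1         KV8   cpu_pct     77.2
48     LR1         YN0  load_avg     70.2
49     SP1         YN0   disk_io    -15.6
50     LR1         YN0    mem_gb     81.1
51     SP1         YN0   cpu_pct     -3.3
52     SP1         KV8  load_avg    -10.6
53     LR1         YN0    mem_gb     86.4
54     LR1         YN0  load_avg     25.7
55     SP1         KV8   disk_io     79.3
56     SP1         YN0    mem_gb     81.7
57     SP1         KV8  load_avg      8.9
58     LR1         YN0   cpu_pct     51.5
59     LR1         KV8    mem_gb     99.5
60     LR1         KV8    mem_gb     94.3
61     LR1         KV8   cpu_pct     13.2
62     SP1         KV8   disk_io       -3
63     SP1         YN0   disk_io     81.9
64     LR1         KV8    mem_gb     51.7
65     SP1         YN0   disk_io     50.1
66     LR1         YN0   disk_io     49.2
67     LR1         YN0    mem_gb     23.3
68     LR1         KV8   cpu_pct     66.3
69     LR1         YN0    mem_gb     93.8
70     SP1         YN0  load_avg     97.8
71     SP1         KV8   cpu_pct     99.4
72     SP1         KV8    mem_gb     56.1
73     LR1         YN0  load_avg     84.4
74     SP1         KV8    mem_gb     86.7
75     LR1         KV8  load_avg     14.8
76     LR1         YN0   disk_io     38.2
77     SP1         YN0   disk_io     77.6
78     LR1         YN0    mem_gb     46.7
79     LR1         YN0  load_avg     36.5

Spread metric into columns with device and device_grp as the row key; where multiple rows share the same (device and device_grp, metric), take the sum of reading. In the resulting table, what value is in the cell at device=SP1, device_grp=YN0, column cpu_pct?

Rows with device=SP1, device_grp=YN0 and metric=cpu_pct: reading values are 43.5, -9.1, 12.4, 64.6, -3.3.
43.5 + -9.1 + 12.4 + 64.6 + -3.3 = 108.1.

108.1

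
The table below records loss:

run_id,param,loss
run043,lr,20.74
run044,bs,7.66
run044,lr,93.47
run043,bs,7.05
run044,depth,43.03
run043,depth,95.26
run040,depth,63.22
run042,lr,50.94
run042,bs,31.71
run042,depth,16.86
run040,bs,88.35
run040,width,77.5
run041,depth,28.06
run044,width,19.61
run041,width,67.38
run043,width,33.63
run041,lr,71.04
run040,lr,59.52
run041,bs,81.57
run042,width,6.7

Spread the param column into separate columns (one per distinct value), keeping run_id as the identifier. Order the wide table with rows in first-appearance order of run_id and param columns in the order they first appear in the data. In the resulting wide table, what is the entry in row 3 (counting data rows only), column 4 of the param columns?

With rows in first-appearance order of run_id, row 3 is run_id=run040. param columns in first-appearance order: lr, bs, depth, width; column 4 is width.
Long rows with run_id=run040, param=width: loss = 77.5.

77.5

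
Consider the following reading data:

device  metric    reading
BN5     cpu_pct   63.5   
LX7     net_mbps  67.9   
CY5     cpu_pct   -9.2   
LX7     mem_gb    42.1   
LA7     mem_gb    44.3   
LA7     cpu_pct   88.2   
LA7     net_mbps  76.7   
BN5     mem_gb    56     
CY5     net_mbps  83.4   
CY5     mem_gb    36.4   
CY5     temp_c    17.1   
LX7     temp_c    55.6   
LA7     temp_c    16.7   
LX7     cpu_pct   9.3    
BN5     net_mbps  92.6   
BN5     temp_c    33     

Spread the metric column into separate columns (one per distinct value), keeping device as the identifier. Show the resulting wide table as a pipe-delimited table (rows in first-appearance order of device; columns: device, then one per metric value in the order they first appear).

| device | cpu_pct | net_mbps | mem_gb | temp_c |
| BN5 | 63.5 | 92.6 | 56 | 33 |
| LX7 | 9.3 | 67.9 | 42.1 | 55.6 |
| CY5 | -9.2 | 83.4 | 36.4 | 17.1 |
| LA7 | 88.2 | 76.7 | 44.3 | 16.7 |

Columns: device plus the 4 distinct metric values (cpu_pct, net_mbps, mem_gb, temp_c).
For example, row BN5 column cpu_pct takes reading=63.5 from the long row (BN5, cpu_pct).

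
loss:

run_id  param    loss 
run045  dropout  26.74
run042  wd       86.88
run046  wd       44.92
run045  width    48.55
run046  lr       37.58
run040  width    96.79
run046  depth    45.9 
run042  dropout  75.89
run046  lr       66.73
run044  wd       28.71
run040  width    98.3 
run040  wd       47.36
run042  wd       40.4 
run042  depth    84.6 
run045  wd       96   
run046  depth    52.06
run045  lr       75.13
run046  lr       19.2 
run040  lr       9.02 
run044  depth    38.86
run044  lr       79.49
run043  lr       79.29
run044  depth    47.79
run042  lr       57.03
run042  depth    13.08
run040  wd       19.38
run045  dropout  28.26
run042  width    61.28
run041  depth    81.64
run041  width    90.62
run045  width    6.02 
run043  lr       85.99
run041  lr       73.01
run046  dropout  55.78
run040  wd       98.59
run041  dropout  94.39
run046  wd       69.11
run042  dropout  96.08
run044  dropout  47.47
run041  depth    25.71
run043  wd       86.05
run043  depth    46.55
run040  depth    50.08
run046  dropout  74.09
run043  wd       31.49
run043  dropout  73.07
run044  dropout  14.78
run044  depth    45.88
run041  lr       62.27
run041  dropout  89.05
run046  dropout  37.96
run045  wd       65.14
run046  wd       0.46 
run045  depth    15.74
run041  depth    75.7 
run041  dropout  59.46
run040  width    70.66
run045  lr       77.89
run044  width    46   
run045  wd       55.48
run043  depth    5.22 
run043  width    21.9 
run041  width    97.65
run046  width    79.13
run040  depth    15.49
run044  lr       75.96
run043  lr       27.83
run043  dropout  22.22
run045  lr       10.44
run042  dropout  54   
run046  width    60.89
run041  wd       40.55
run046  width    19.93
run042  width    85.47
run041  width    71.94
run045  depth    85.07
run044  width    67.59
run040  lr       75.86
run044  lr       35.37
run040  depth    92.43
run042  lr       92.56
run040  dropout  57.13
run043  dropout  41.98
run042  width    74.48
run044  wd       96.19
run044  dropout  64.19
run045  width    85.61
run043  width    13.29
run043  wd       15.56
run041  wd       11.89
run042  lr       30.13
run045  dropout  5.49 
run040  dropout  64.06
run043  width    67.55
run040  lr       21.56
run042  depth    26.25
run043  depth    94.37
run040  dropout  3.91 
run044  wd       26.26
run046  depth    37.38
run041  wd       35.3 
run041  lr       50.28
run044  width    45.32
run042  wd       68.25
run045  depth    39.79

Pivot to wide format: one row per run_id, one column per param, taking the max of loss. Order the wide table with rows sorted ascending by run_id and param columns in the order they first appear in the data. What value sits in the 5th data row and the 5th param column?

47.79

With rows sorted ascending by run_id, row 5 is run_id=run044. param columns in first-appearance order: dropout, wd, width, lr, depth; column 5 is depth.
Long rows with run_id=run044, param=depth: max(38.86, 47.79, 45.88) = 47.79.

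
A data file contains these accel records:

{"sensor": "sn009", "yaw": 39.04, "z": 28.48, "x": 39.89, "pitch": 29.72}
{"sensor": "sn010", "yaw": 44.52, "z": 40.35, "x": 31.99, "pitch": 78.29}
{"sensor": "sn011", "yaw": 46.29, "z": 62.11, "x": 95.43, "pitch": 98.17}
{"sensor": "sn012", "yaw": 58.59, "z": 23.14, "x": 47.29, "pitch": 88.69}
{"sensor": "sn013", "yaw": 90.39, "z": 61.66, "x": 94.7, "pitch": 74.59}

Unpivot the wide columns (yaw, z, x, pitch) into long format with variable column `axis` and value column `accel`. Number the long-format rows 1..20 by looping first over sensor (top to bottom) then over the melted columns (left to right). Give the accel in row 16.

88.69

20 rows total (5 × 4). Row 16: index ⌊(16-1)/4⌋ = 3 into sensor → sn012; (16-1) mod 4 = 3 into the melted columns → pitch.
So row 16 is (sn012, pitch, 88.69); accel = 88.69.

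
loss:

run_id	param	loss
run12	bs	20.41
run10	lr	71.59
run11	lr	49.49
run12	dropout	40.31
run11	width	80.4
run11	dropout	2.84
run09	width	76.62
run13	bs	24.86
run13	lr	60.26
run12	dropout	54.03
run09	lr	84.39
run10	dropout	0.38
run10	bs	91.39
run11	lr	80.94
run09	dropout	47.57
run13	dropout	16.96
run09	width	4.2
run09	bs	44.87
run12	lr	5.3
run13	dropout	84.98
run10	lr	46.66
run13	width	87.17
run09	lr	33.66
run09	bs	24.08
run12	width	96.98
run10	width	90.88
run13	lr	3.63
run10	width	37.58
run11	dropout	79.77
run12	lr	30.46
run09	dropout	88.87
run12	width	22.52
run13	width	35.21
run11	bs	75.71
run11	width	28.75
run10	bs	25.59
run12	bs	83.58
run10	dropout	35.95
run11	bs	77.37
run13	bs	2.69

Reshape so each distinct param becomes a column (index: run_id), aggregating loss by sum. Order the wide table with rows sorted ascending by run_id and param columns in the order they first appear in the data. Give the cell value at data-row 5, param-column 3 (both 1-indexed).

With rows sorted ascending by run_id, row 5 is run_id=run13. param columns in first-appearance order: bs, lr, dropout, width; column 3 is dropout.
Long rows with run_id=run13, param=dropout: 16.96 + 84.98 = 101.94.

101.94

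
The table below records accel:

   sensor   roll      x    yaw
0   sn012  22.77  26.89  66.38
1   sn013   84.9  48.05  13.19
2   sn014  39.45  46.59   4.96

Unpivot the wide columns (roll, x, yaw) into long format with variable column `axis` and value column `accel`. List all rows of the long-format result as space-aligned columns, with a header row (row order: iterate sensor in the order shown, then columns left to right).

Each (sensor, column) pair becomes one row: 3 × 3 = 9 rows.
For example, (sn012, roll) → accel=22.77.

sensor  axis  accel
sn012   roll  22.77
sn012   x     26.89
sn012   yaw   66.38
sn013   roll  84.9 
sn013   x     48.05
sn013   yaw   13.19
sn014   roll  39.45
sn014   x     46.59
sn014   yaw   4.96 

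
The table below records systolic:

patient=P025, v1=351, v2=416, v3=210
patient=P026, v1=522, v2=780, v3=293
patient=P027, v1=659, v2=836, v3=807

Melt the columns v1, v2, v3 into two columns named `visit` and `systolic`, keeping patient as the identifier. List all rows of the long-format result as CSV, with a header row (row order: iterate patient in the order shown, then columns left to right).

patient,visit,systolic
P025,v1,351
P025,v2,416
P025,v3,210
P026,v1,522
P026,v2,780
P026,v3,293
P027,v1,659
P027,v2,836
P027,v3,807

Each (patient, column) pair becomes one row: 3 × 3 = 9 rows.
For example, (P025, v1) → systolic=351.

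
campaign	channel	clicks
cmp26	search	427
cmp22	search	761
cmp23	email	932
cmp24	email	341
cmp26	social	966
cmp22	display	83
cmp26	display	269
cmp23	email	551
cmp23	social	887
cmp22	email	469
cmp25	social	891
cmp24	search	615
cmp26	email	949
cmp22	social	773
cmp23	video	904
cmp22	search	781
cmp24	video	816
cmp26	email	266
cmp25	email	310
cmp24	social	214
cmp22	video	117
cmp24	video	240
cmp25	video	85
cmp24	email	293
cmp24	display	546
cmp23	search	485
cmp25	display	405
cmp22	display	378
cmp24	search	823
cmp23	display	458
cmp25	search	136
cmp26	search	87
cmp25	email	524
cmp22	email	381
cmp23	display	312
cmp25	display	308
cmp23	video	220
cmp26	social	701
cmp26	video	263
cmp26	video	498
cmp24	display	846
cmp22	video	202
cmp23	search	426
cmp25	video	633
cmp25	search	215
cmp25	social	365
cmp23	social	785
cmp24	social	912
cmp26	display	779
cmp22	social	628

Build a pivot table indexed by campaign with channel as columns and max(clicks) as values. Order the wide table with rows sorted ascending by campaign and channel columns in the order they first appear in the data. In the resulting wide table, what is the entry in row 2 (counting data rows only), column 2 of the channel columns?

932

With rows sorted ascending by campaign, row 2 is campaign=cmp23. channel columns in first-appearance order: search, email, social, display, video; column 2 is email.
Long rows with campaign=cmp23, channel=email: max(932, 551) = 932.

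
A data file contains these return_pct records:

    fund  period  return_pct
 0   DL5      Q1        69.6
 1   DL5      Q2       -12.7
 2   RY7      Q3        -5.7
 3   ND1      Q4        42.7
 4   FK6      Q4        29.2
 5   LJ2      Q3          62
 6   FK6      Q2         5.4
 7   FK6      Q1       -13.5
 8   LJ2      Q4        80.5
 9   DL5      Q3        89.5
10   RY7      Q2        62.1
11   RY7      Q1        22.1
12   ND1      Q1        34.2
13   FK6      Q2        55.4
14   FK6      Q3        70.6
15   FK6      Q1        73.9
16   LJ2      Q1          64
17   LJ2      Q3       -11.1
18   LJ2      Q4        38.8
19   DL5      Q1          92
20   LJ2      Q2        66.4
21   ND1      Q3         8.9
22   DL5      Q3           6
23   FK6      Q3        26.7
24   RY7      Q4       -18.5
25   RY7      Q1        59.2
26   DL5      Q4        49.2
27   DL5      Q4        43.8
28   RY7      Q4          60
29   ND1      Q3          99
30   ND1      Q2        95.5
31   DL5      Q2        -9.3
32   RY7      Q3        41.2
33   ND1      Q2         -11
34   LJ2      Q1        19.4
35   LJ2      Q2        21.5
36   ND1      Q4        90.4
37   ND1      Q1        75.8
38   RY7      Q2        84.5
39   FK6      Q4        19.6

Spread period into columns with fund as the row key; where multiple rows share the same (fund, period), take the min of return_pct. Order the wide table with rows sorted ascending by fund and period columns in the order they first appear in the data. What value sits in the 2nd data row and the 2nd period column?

5.4

With rows sorted ascending by fund, row 2 is fund=FK6. period columns in first-appearance order: Q1, Q2, Q3, Q4; column 2 is Q2.
Long rows with fund=FK6, period=Q2: min(5.4, 55.4) = 5.4.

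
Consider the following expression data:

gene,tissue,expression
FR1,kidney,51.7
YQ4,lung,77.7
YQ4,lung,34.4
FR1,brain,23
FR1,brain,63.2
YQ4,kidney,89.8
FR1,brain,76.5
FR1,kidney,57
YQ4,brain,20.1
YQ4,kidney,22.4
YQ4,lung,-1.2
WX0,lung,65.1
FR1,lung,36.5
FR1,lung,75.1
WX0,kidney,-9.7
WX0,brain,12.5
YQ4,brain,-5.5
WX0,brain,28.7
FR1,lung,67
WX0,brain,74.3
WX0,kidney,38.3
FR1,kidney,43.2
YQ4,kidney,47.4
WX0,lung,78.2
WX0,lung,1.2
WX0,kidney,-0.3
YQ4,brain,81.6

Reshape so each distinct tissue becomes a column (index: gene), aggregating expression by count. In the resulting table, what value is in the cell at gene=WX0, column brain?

3

Rows with gene=WX0 and tissue=brain: expression values are 12.5, 28.7, 74.3.
3 rows match — count = 3.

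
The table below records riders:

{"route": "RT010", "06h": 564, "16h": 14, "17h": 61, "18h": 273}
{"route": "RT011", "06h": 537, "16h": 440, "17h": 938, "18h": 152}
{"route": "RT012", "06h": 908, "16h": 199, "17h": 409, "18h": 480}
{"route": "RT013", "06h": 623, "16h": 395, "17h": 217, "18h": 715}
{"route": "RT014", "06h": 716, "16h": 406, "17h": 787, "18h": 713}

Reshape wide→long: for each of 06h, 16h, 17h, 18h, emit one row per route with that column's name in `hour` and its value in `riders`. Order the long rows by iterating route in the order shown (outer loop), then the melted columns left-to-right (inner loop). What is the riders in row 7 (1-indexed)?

20 rows total (5 × 4). Row 7: index ⌊(7-1)/4⌋ = 1 into route → RT011; (7-1) mod 4 = 2 into the melted columns → 17h.
So row 7 is (RT011, 17h, 938); riders = 938.

938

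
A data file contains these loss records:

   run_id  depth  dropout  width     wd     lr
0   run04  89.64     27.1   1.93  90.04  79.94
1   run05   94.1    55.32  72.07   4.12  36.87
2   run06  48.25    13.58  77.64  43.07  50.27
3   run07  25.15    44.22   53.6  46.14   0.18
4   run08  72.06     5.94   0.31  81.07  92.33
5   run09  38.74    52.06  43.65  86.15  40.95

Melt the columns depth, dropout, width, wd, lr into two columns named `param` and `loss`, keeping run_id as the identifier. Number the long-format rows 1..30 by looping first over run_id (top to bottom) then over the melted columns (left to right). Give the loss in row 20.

0.18

30 rows total (6 × 5). Row 20: index ⌊(20-1)/5⌋ = 3 into run_id → run07; (20-1) mod 5 = 4 into the melted columns → lr.
So row 20 is (run07, lr, 0.18); loss = 0.18.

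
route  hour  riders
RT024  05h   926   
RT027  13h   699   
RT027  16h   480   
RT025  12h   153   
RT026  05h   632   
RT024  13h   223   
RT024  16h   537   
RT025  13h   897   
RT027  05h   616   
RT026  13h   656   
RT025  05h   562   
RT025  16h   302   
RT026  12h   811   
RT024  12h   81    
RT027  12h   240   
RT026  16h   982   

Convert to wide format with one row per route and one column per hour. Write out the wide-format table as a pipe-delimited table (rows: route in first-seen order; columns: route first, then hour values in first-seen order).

| route | 05h | 13h | 16h | 12h |
| RT024 | 926 | 223 | 537 | 81 |
| RT027 | 616 | 699 | 480 | 240 |
| RT025 | 562 | 897 | 302 | 153 |
| RT026 | 632 | 656 | 982 | 811 |

Columns: route plus the 4 distinct hour values (05h, 13h, 16h, 12h).
For example, row RT024 column 05h takes riders=926 from the long row (RT024, 05h).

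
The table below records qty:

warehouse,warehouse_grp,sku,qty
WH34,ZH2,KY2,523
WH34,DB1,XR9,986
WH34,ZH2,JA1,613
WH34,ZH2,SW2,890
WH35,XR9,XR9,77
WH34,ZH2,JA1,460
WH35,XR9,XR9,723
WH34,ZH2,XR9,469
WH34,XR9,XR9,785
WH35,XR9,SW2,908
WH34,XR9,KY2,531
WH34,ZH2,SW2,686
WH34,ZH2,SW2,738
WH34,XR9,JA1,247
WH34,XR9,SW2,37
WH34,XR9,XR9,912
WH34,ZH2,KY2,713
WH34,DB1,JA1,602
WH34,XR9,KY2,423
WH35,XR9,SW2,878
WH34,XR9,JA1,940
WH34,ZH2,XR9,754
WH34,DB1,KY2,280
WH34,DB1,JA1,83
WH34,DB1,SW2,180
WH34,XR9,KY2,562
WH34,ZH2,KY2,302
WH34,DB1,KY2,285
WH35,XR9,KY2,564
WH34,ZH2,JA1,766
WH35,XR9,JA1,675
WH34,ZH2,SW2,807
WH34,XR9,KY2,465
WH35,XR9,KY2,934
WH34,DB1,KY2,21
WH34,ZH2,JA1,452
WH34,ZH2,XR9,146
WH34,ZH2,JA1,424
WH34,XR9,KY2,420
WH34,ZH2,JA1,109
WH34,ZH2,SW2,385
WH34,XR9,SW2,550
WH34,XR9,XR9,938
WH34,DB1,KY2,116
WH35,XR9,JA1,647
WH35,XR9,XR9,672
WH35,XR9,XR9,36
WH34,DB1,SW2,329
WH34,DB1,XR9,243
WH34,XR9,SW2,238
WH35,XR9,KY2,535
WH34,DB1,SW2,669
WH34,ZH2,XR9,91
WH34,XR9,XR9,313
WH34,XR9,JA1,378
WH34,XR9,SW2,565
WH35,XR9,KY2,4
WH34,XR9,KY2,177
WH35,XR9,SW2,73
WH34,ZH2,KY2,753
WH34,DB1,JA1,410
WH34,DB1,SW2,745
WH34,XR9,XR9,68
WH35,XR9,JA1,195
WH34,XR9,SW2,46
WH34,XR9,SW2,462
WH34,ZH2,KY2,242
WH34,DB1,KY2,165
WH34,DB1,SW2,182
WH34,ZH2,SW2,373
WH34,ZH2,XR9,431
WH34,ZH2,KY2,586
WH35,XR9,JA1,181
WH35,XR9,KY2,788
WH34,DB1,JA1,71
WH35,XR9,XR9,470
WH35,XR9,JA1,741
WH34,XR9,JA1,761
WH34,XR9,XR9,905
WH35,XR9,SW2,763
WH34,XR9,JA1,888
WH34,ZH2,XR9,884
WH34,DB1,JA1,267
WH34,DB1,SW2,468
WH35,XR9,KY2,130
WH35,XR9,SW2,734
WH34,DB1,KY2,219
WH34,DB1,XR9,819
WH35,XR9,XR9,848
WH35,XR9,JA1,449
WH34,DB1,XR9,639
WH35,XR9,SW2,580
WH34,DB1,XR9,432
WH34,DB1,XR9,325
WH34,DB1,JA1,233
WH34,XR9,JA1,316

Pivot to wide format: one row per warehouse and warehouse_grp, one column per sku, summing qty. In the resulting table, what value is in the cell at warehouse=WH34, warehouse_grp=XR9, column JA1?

Rows with warehouse=WH34, warehouse_grp=XR9 and sku=JA1: qty values are 247, 940, 378, 761, 888, 316.
247 + 940 + 378 + 761 + 888 + 316 = 3530.

3530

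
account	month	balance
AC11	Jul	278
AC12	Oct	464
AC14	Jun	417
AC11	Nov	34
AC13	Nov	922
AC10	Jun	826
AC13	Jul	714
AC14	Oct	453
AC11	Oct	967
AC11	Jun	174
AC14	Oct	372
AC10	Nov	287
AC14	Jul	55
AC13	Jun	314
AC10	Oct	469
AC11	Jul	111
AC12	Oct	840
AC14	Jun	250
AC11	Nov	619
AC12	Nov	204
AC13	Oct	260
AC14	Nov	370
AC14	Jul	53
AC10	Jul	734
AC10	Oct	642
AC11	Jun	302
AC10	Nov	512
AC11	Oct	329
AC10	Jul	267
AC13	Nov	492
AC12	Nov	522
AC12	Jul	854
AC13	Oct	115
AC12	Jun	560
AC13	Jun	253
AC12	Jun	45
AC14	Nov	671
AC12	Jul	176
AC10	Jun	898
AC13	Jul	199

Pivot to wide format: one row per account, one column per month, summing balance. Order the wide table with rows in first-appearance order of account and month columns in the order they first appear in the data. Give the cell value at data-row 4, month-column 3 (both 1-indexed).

567

With rows in first-appearance order of account, row 4 is account=AC13. month columns in first-appearance order: Jul, Oct, Jun, Nov; column 3 is Jun.
Long rows with account=AC13, month=Jun: 314 + 253 = 567.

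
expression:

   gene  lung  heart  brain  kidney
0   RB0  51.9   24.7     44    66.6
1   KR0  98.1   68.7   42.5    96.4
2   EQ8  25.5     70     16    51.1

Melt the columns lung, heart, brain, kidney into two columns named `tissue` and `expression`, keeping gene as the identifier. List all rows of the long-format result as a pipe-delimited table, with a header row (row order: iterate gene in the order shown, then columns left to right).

Each (gene, column) pair becomes one row: 3 × 4 = 12 rows.
For example, (RB0, lung) → expression=51.9.

| gene | tissue | expression |
| RB0 | lung | 51.9 |
| RB0 | heart | 24.7 |
| RB0 | brain | 44 |
| RB0 | kidney | 66.6 |
| KR0 | lung | 98.1 |
| KR0 | heart | 68.7 |
| KR0 | brain | 42.5 |
| KR0 | kidney | 96.4 |
| EQ8 | lung | 25.5 |
| EQ8 | heart | 70 |
| EQ8 | brain | 16 |
| EQ8 | kidney | 51.1 |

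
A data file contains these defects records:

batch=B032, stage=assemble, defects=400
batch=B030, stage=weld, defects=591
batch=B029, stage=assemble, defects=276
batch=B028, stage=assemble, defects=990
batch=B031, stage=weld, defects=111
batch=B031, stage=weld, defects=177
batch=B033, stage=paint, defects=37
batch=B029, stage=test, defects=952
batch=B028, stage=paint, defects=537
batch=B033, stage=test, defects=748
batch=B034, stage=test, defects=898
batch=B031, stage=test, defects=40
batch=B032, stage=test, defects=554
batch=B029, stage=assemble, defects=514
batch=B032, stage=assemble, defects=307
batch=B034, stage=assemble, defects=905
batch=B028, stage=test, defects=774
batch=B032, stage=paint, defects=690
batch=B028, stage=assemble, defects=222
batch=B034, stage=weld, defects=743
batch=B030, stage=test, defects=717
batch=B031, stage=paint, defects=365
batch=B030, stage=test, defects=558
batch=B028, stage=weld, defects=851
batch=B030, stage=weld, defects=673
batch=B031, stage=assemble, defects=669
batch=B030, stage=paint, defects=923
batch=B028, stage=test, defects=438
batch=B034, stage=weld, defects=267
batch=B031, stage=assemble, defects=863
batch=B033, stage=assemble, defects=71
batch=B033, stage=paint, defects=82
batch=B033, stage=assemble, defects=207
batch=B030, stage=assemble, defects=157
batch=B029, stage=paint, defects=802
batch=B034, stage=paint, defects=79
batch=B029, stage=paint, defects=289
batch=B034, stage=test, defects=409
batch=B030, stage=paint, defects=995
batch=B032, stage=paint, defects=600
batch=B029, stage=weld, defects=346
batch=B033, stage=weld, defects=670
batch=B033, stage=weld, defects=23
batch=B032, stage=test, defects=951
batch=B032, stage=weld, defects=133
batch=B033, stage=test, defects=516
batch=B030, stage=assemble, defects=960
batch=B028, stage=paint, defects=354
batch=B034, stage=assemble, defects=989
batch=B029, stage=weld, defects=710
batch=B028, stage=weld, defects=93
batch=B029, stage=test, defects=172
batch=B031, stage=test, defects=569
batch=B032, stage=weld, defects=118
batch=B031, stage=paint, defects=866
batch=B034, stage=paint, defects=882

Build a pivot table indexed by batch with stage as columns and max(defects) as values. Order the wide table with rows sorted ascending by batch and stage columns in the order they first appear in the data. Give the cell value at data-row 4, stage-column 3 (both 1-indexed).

866

With rows sorted ascending by batch, row 4 is batch=B031. stage columns in first-appearance order: assemble, weld, paint, test; column 3 is paint.
Long rows with batch=B031, stage=paint: max(365, 866) = 866.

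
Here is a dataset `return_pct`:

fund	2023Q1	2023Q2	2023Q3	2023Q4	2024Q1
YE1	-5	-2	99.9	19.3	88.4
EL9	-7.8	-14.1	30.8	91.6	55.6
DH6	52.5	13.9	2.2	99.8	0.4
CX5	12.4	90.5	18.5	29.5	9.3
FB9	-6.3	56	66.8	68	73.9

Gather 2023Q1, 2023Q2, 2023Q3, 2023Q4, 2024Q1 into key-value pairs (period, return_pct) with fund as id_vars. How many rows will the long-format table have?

5 fund values × 5 melted columns = 25 rows.

25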